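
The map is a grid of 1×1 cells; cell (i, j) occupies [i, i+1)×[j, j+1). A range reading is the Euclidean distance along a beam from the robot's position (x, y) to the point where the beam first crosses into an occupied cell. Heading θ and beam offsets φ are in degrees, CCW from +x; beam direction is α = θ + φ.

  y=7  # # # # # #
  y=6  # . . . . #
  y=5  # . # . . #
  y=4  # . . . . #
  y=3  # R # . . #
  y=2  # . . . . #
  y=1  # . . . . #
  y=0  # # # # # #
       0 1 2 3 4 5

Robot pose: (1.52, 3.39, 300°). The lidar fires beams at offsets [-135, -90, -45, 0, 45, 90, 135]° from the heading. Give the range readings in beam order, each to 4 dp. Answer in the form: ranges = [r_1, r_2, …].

beam 1: φ=-135°, α=165°
  dir = (cos 165°, sin 165°) = (-0.9659, 0.2588); from cell (1,3)
  next x-line at t=0.5383, next y-line at t=2.3569; Δt_x=1.0353, Δt_y=3.8637
    x: enter (0,3) at t=0.5383 ← occupied
  → r_1 = 0.5383
beam 2: φ=-90°, α=210°
  dir = (cos 210°, sin 210°) = (-0.8660, -0.5000); from cell (1,3)
  next x-line at t=0.6004, next y-line at t=0.7800; Δt_x=1.1547, Δt_y=2.0000
    x: enter (0,3) at t=0.6004 ← occupied
  → r_2 = 0.6004
beam 3: φ=-45°, α=255°
  dir = (cos 255°, sin 255°) = (-0.2588, -0.9659); from cell (1,3)
  next x-line at t=2.0091, next y-line at t=0.4038; Δt_x=3.8637, Δt_y=1.0353
    y: enter (1,2) at t=0.4038
    y: enter (1,1) at t=1.4390
    x: enter (0,1) at t=2.0091 ← occupied
  → r_3 = 2.0091
beam 4: φ=0°, α=300°
  dir = (cos 300°, sin 300°) = (0.5000, -0.8660); from cell (1,3)
  next x-line at t=0.9600, next y-line at t=0.4503; Δt_x=2.0000, Δt_y=1.1547
    y: enter (1,2) at t=0.4503
    x: enter (2,2) at t=0.9600
    y: enter (2,1) at t=1.6050
    y: enter (2,0) at t=2.7597 ← occupied
  → r_4 = 2.7597
beam 5: φ=45°, α=345°
  dir = (cos 345°, sin 345°) = (0.9659, -0.2588); from cell (1,3)
  next x-line at t=0.4969, next y-line at t=1.5068; Δt_x=1.0353, Δt_y=3.8637
    x: enter (2,3) at t=0.4969 ← occupied
  → r_5 = 0.4969
beam 6: φ=90°, α=30°
  dir = (cos 30°, sin 30°) = (0.8660, 0.5000); from cell (1,3)
  next x-line at t=0.5543, next y-line at t=1.2200; Δt_x=1.1547, Δt_y=2.0000
    x: enter (2,3) at t=0.5543 ← occupied
  → r_6 = 0.5543
beam 7: φ=135°, α=75°
  dir = (cos 75°, sin 75°) = (0.2588, 0.9659); from cell (1,3)
  next x-line at t=1.8546, next y-line at t=0.6315; Δt_x=3.8637, Δt_y=1.0353
    y: enter (1,4) at t=0.6315
    y: enter (1,5) at t=1.6668
    x: enter (2,5) at t=1.8546 ← occupied
  → r_7 = 1.8546

ranges = [0.5383, 0.6004, 2.0091, 2.7597, 0.4969, 0.5543, 1.8546]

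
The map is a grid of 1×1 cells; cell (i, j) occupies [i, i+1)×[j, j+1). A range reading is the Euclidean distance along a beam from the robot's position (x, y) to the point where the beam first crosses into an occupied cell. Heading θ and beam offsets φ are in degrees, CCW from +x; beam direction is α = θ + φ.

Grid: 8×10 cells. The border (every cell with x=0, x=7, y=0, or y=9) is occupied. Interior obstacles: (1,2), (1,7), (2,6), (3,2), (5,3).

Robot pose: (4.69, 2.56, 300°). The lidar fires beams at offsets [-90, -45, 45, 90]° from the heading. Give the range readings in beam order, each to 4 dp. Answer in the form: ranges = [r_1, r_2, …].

beam 1: φ=-90°, α=210°
  direction (-0.8660, -0.5000); cell (4,2); t to first gridline: x 0.7967, y 1.1200 (then +1.1547 / +2.0000)
    (3,2) via x @ 0.7967  # hit
  → r_1 = 0.7967
beam 2: φ=-45°, α=255°
  direction (-0.2588, -0.9659); cell (4,2); t to first gridline: x 2.6660, y 0.5798 (then +3.8637 / +1.0353)
    (4,1) via y @ 0.5798
    (4,0) via y @ 1.6150  # hit
  → r_2 = 1.6150
beam 3: φ=45°, α=345°
  direction (0.9659, -0.2588); cell (4,2); t to first gridline: x 0.3209, y 2.1637 (then +1.0353 / +3.8637)
    (5,2) via x @ 0.3209
    (6,2) via x @ 1.3562
    (6,1) via y @ 2.1637
    (7,1) via x @ 2.3915  # hit
  → r_3 = 2.3915
beam 4: φ=90°, α=30°
  direction (0.8660, 0.5000); cell (4,2); t to first gridline: x 0.3580, y 0.8800 (then +1.1547 / +2.0000)
    (5,2) via x @ 0.3580
    (5,3) via y @ 0.8800  # hit
  → r_4 = 0.8800

ranges = [0.7967, 1.6150, 2.3915, 0.8800]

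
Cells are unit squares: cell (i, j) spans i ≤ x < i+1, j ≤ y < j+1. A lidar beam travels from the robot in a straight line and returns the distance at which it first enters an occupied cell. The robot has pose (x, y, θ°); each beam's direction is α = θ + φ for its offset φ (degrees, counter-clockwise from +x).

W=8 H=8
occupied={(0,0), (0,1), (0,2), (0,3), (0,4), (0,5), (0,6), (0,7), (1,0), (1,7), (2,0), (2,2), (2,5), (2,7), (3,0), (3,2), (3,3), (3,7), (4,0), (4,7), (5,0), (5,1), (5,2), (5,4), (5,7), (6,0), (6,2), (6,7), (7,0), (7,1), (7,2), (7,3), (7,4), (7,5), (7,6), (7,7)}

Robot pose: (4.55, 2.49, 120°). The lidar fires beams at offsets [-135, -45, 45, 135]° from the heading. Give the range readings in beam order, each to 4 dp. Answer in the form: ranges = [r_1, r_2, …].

ranges = [0.4659, 1.7387, 0.5694, 1.5426]

beam 1: φ=-135°, α=345°
  dir = (cos 345°, sin 345°) = (0.9659, -0.2588); from cell (4,2)
  next x-line at t=0.4659, next y-line at t=1.8932; Δt_x=1.0353, Δt_y=3.8637
    x: enter (5,2) at t=0.4659 ← occupied
  → r_1 = 0.4659
beam 2: φ=-45°, α=75°
  dir = (cos 75°, sin 75°) = (0.2588, 0.9659); from cell (4,2)
  next x-line at t=1.7387, next y-line at t=0.5280; Δt_x=3.8637, Δt_y=1.0353
    y: enter (4,3) at t=0.5280
    y: enter (4,4) at t=1.5633
    x: enter (5,4) at t=1.7387 ← occupied
  → r_2 = 1.7387
beam 3: φ=45°, α=165°
  dir = (cos 165°, sin 165°) = (-0.9659, 0.2588); from cell (4,2)
  next x-line at t=0.5694, next y-line at t=1.9705; Δt_x=1.0353, Δt_y=3.8637
    x: enter (3,2) at t=0.5694 ← occupied
  → r_3 = 0.5694
beam 4: φ=135°, α=255°
  dir = (cos 255°, sin 255°) = (-0.2588, -0.9659); from cell (4,2)
  next x-line at t=2.1250, next y-line at t=0.5073; Δt_x=3.8637, Δt_y=1.0353
    y: enter (4,1) at t=0.5073
    y: enter (4,0) at t=1.5426 ← occupied
  → r_4 = 1.5426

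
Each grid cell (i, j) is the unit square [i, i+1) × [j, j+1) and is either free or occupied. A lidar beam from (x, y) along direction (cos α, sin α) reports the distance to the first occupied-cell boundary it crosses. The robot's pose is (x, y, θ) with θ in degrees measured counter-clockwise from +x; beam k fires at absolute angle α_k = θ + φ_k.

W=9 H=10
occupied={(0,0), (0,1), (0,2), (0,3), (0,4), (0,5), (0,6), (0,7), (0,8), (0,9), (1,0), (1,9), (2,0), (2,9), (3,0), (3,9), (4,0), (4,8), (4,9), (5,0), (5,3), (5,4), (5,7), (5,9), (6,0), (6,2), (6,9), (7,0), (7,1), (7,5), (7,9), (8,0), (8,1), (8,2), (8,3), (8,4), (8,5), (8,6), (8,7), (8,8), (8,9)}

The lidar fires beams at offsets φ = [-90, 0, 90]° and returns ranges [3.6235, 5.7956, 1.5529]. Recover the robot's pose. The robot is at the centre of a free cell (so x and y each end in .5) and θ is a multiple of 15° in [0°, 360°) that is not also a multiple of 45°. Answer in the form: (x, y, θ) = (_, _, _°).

(x, y, θ) = (2.5, 1.5, 105°)

The pose lattice has 49·16 = 784 candidates. Test each by forward raycasting.
  (1.5, 1.5, 210°): beam 1 = 1.0000 ≠ 3.6235 ✗
  (3.5, 8.5, 120°): beam 1 = 0.5774 ≠ 3.6235 ✗
  (2.5, 4.5, 30°): beam 1 = 4.0415 ≠ 3.6235 ✗
  (1.5, 8.5, 240°): beam 1 = 0.5774 ≠ 3.6235 ✗
  …
  (2.5, 1.5, 105°): r_1=3.6235, r_2=5.7956, r_3=1.5529 — all match ✓
Only this pose fits every beam.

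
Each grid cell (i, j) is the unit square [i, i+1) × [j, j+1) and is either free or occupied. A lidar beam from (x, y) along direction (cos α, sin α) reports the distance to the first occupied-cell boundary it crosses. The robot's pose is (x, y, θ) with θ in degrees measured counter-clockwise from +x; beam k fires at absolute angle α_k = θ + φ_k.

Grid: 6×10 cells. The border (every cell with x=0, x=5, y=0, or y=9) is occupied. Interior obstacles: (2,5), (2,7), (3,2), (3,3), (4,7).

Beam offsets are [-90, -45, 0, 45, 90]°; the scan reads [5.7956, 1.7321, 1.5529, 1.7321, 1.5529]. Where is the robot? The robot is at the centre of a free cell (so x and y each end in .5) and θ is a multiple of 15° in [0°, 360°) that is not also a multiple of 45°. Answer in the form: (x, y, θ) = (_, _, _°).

Candidates: 27 free-cell centres × 16 headings = 432 poses. Raycast each; keep the one whose scan matches to 4 dp.
  (3.5, 7.5, 105°): beam 1 = 0.5176 ≠ 5.7956 ✗
  (4.5, 6.5, 120°): beam 1 = 0.5774 ≠ 5.7956 ✗
  (2.5, 3.5, 255°): beam 1 = 1.5529 ≠ 5.7956 ✗
  (1.5, 2.5, 30°): beam 1 = 1.7321 ≠ 5.7956 ✗
  …
  (2.5, 2.5, 195°): r_1=5.7956, r_2=1.7321, r_3=1.5529, r_4=1.7321, r_5=1.5529 — all match ✓
Unique over the lattice → pose = (2.5, 2.5, 195°).

(x, y, θ) = (2.5, 2.5, 195°)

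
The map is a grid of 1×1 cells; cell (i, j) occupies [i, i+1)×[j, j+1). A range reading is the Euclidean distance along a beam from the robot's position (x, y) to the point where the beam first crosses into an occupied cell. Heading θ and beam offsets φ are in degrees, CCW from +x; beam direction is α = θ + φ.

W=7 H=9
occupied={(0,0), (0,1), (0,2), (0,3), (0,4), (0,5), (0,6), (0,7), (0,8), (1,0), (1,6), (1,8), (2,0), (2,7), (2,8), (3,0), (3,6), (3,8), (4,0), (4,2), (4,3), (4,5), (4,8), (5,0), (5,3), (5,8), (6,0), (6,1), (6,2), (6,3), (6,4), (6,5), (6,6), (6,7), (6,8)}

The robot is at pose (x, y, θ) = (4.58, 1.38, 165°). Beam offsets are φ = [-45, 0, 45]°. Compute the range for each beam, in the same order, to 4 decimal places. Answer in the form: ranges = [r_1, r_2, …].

beam 1: φ=-45°, α=120°
  direction (-0.5000, 0.8660); cell (4,1); t to first gridline: x 1.1600, y 0.7159 (then +2.0000 / +1.1547)
    (4,2) via y @ 0.7159  # hit
  → r_1 = 0.7159
beam 2: φ=0°, α=165°
  direction (-0.9659, 0.2588); cell (4,1); t to first gridline: x 0.6005, y 2.3955 (then +1.0353 / +3.8637)
    (3,1) via x @ 0.6005
    (2,1) via x @ 1.6357
    (2,2) via y @ 2.3955
    (1,2) via x @ 2.6710
    (0,2) via x @ 3.7063  # hit
  → r_2 = 3.7063
beam 3: φ=45°, α=210°
  direction (-0.8660, -0.5000); cell (4,1); t to first gridline: x 0.6697, y 0.7600 (then +1.1547 / +2.0000)
    (3,1) via x @ 0.6697
    (3,0) via y @ 0.7600  # hit
  → r_3 = 0.7600

ranges = [0.7159, 3.7063, 0.7600]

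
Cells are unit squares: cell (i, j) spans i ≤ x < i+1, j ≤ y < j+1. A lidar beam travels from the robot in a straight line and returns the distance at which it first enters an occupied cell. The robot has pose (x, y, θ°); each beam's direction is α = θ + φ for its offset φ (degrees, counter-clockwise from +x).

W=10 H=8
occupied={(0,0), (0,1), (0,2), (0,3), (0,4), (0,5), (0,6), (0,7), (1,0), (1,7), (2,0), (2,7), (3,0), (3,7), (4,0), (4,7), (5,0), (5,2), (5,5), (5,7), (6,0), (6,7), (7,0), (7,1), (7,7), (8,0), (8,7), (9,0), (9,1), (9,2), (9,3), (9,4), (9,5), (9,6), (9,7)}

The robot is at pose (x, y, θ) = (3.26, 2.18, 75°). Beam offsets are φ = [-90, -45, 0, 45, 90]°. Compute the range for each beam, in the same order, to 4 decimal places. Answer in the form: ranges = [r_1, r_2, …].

beam 1: φ=-90°, α=345°
  d=(0.9659,-0.2588)  start (3,2)  tX=0.7661 tY=0.6955  stride 1/|dx|=1.0353 1/|dy|=3.8637
    cross y-line → (3,1), t=0.6955
    cross x-line → (4,1), t=0.7661
    cross x-line → (5,1), t=1.8014
    cross x-line → (6,1), t=2.8367
    cross x-line → (7,1), t=3.8719 (wall)
  → r_1 = 3.8719
beam 2: φ=-45°, α=30°
  d=(0.8660,0.5000)  start (3,2)  tX=0.8545 tY=1.6400  stride 1/|dx|=1.1547 1/|dy|=2.0000
    cross x-line → (4,2), t=0.8545
    cross y-line → (4,3), t=1.6400
    cross x-line → (5,3), t=2.0092
    cross x-line → (6,3), t=3.1639
    cross y-line → (6,4), t=3.6400
    cross x-line → (7,4), t=4.3186
    cross x-line → (8,4), t=5.4733
    cross y-line → (8,5), t=5.6400
    cross x-line → (9,5), t=6.6280 (wall)
  → r_2 = 6.6280
beam 3: φ=0°, α=75°
  d=(0.2588,0.9659)  start (3,2)  tX=2.8591 tY=0.8489  stride 1/|dx|=3.8637 1/|dy|=1.0353
    cross y-line → (3,3), t=0.8489
    cross y-line → (3,4), t=1.8842
    cross x-line → (4,4), t=2.8591
    cross y-line → (4,5), t=2.9195
    cross y-line → (4,6), t=3.9548
    cross y-line → (4,7), t=4.9900 (wall)
  → r_3 = 4.9900
beam 4: φ=45°, α=120°
  d=(-0.5000,0.8660)  start (3,2)  tX=0.5200 tY=0.9469  stride 1/|dx|=2.0000 1/|dy|=1.1547
    cross x-line → (2,2), t=0.5200
    cross y-line → (2,3), t=0.9469
    cross y-line → (2,4), t=2.1016
    cross x-line → (1,4), t=2.5200
    cross y-line → (1,5), t=3.2563
    cross y-line → (1,6), t=4.4110
    cross x-line → (0,6), t=4.5200 (wall)
  → r_4 = 4.5200
beam 5: φ=90°, α=165°
  d=(-0.9659,0.2588)  start (3,2)  tX=0.2692 tY=3.1682  stride 1/|dx|=1.0353 1/|dy|=3.8637
    cross x-line → (2,2), t=0.2692
    cross x-line → (1,2), t=1.3044
    cross x-line → (0,2), t=2.3397 (wall)
  → r_5 = 2.3397

ranges = [3.8719, 6.6280, 4.9900, 4.5200, 2.3397]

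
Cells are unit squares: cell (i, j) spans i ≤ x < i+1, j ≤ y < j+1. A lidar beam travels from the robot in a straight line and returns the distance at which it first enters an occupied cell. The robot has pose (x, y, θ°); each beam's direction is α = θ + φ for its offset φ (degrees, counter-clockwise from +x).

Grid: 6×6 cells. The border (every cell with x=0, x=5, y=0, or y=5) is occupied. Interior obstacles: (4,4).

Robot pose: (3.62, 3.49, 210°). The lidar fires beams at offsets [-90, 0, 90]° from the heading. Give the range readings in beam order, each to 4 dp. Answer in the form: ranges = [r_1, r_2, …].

ranges = [1.7436, 3.0253, 2.7600]

beam 1: φ=-90°, α=120°
  d=(-0.5000,0.8660)  start (3,3)  tX=1.2400 tY=0.5889  stride 1/|dx|=2.0000 1/|dy|=1.1547
    cross y-line → (3,4), t=0.5889
    cross x-line → (2,4), t=1.2400
    cross y-line → (2,5), t=1.7436 (wall)
  → r_1 = 1.7436
beam 2: φ=0°, α=210°
  d=(-0.8660,-0.5000)  start (3,3)  tX=0.7159 tY=0.9800  stride 1/|dx|=1.1547 1/|dy|=2.0000
    cross x-line → (2,3), t=0.7159
    cross y-line → (2,2), t=0.9800
    cross x-line → (1,2), t=1.8706
    cross y-line → (1,1), t=2.9800
    cross x-line → (0,1), t=3.0253 (wall)
  → r_2 = 3.0253
beam 3: φ=90°, α=300°
  d=(0.5000,-0.8660)  start (3,3)  tX=0.7600 tY=0.5658  stride 1/|dx|=2.0000 1/|dy|=1.1547
    cross y-line → (3,2), t=0.5658
    cross x-line → (4,2), t=0.7600
    cross y-line → (4,1), t=1.7205
    cross x-line → (5,1), t=2.7600 (wall)
  → r_3 = 2.7600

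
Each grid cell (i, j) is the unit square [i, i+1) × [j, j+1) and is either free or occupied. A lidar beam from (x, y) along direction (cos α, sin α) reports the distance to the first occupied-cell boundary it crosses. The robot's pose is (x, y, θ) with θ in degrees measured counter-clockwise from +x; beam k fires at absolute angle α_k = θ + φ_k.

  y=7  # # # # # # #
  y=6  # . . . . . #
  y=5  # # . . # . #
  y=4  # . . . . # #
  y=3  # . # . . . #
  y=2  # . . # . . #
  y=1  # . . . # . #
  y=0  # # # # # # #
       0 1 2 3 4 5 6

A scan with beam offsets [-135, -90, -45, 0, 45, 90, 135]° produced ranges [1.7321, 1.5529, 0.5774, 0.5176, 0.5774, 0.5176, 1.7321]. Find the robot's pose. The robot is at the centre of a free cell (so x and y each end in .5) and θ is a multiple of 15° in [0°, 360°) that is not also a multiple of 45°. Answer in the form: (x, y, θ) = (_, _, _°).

The pose lattice has 24·16 = 384 candidates. Test each by forward raycasting.
  (1.5, 1.5, 30°): beam 1 = 0.5176 ≠ 1.7321 ✗
  (3.5, 3.5, 255°): beam 1 = 4.0415 ≠ 1.7321 ✗
  (1.5, 6.5, 60°): beam 1 = 0.5176 ≠ 1.7321 ✗
  (4.5, 6.5, 210°): beam 1 = 0.5176 ≠ 1.7321 ✗
  …
  (2.5, 2.5, 15°): r_1=1.7321, r_2=1.5529, r_3=0.5774, r_4=0.5176, r_5=0.5774, r_6=0.5176, r_7=1.7321 — all match ✓
Unique over the lattice → pose = (2.5, 2.5, 15°).

(x, y, θ) = (2.5, 2.5, 15°)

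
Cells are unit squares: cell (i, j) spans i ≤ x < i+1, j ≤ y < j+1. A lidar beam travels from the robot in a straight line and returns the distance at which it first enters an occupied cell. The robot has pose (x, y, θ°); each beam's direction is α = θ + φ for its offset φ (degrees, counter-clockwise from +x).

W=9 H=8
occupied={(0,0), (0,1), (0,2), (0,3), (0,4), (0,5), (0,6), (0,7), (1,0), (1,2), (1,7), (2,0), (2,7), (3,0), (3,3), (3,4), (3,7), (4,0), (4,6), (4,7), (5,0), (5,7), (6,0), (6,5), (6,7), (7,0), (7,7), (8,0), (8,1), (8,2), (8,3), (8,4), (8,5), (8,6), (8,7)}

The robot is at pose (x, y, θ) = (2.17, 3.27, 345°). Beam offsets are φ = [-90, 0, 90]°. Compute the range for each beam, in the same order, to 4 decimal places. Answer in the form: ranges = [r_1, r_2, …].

ranges = [0.6568, 0.8593, 3.8616]

beam 1: φ=-90°, α=255°
  cosα=-0.2588 sinα=-0.9659 | (2,3) | tMaxX 0.6568 tMaxY 0.2795 | tΔX 3.8637 tΔY 1.0353
    t=0.2795 [y] (2,2)
    t=0.6568 [x] (1,2) — stop
  → r_1 = 0.6568
beam 2: φ=0°, α=345°
  cosα=0.9659 sinα=-0.2588 | (2,3) | tMaxX 0.8593 tMaxY 1.0432 | tΔX 1.0353 tΔY 3.8637
    t=0.8593 [x] (3,3) — stop
  → r_2 = 0.8593
beam 3: φ=90°, α=75°
  cosα=0.2588 sinα=0.9659 | (2,3) | tMaxX 3.2069 tMaxY 0.7558 | tΔX 3.8637 tΔY 1.0353
    t=0.7558 [y] (2,4)
    t=1.7910 [y] (2,5)
    t=2.8263 [y] (2,6)
    t=3.2069 [x] (3,6)
    t=3.8616 [y] (3,7) — stop
  → r_3 = 3.8616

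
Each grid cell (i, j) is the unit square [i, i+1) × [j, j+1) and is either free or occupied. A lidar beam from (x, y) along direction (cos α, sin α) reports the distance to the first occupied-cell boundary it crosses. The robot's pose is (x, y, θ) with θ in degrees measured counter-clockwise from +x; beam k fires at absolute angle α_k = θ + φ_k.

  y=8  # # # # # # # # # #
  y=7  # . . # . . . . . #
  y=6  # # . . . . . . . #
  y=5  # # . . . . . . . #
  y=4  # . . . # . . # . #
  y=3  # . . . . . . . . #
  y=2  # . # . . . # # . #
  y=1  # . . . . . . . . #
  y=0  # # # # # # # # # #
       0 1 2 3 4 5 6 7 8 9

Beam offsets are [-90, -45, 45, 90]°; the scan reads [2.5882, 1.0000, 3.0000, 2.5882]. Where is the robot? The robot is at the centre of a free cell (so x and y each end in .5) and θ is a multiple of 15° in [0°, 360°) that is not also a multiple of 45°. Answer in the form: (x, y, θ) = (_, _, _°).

Enumerate (i+0.5, j+0.5, θ) over the 48 free cells and 16 admissible headings. For each, cast all 4 beams and compare to the given ranges.
  (2.5, 4.5, 15°): beam 1 = 1.5529 ≠ 2.5882 ✗
  (1.5, 4.5, 30°): beam 1 = 1.7321 ≠ 2.5882 ✗
  (1.5, 2.5, 345°): beam 1 = 1.5529 ≠ 2.5882 ✗
  (1.5, 2.5, 120°): beam 1 = 0.5774 ≠ 2.5882 ✗
  (2.5, 3.5, 330°): beam 1 = 0.5774 ≠ 2.5882 ✗
  …
  (3.5, 3.5, 75°): r_1=2.5882, r_2=1.0000, r_3=3.0000, r_4=2.5882 — all match ✓
No second candidate reproduces the full scan.

(x, y, θ) = (3.5, 3.5, 75°)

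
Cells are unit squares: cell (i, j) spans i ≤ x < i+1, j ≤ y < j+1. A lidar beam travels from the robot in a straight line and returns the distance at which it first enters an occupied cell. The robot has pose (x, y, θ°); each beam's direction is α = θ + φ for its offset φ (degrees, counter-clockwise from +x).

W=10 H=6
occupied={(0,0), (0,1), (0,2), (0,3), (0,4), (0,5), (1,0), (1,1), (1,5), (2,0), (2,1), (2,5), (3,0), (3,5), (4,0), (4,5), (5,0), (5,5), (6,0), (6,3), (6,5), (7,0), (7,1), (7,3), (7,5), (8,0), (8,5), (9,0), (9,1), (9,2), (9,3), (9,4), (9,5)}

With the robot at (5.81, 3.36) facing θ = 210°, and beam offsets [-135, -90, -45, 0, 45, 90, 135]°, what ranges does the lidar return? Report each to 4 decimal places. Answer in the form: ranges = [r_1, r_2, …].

ranges = [1.6979, 1.8937, 4.9797, 3.2447, 2.4433, 0.3800, 0.1967]

beam 1: φ=-135°, α=75°
  d=(0.2588,0.9659)  start (5,3)  tX=0.7341 tY=0.6626  stride 1/|dx|=3.8637 1/|dy|=1.0353
    cross y-line → (5,4), t=0.6626
    cross x-line → (6,4), t=0.7341
    cross y-line → (6,5), t=1.6979 (wall)
  → r_1 = 1.6979
beam 2: φ=-90°, α=120°
  d=(-0.5000,0.8660)  start (5,3)  tX=1.6200 tY=0.7390  stride 1/|dx|=2.0000 1/|dy|=1.1547
    cross y-line → (5,4), t=0.7390
    cross x-line → (4,4), t=1.6200
    cross y-line → (4,5), t=1.8937 (wall)
  → r_2 = 1.8937
beam 3: φ=-45°, α=165°
  d=(-0.9659,0.2588)  start (5,3)  tX=0.8386 tY=2.4728  stride 1/|dx|=1.0353 1/|dy|=3.8637
    cross x-line → (4,3), t=0.8386
    cross x-line → (3,3), t=1.8738
    cross y-line → (3,4), t=2.4728
    cross x-line → (2,4), t=2.9091
    cross x-line → (1,4), t=3.9444
    cross x-line → (0,4), t=4.9797 (wall)
  → r_3 = 4.9797
beam 4: φ=0°, α=210°
  d=(-0.8660,-0.5000)  start (5,3)  tX=0.9353 tY=0.7200  stride 1/|dx|=1.1547 1/|dy|=2.0000
    cross y-line → (5,2), t=0.7200
    cross x-line → (4,2), t=0.9353
    cross x-line → (3,2), t=2.0900
    cross y-line → (3,1), t=2.7200
    cross x-line → (2,1), t=3.2447 (wall)
  → r_4 = 3.2447
beam 5: φ=45°, α=255°
  d=(-0.2588,-0.9659)  start (5,3)  tX=3.1296 tY=0.3727  stride 1/|dx|=3.8637 1/|dy|=1.0353
    cross y-line → (5,2), t=0.3727
    cross y-line → (5,1), t=1.4080
    cross y-line → (5,0), t=2.4433 (wall)
  → r_5 = 2.4433
beam 6: φ=90°, α=300°
  d=(0.5000,-0.8660)  start (5,3)  tX=0.3800 tY=0.4157  stride 1/|dx|=2.0000 1/|dy|=1.1547
    cross x-line → (6,3), t=0.3800 (wall)
  → r_6 = 0.3800
beam 7: φ=135°, α=345°
  d=(0.9659,-0.2588)  start (5,3)  tX=0.1967 tY=1.3909  stride 1/|dx|=1.0353 1/|dy|=3.8637
    cross x-line → (6,3), t=0.1967 (wall)
  → r_7 = 0.1967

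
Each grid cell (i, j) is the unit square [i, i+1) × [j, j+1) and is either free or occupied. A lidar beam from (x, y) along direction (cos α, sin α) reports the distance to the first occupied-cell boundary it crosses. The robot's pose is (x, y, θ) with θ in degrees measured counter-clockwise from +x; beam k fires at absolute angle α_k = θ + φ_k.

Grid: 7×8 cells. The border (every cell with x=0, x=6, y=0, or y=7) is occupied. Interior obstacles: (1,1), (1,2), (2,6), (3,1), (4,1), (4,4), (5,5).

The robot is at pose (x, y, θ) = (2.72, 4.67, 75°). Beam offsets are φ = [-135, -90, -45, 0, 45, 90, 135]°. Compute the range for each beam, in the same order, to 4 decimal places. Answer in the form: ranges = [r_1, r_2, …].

beam 1: φ=-135°, α=300°
  dir = (cos 300°, sin 300°) = (0.5000, -0.8660); from cell (2,4)
  next x-line at t=0.5600, next y-line at t=0.7736; Δt_x=2.0000, Δt_y=1.1547
    x: enter (3,4) at t=0.5600
    y: enter (3,3) at t=0.7736
    y: enter (3,2) at t=1.9283
    x: enter (4,2) at t=2.5600
    y: enter (4,1) at t=3.0831 ← occupied
  → r_1 = 3.0831
beam 2: φ=-90°, α=345°
  dir = (cos 345°, sin 345°) = (0.9659, -0.2588); from cell (2,4)
  next x-line at t=0.2899, next y-line at t=2.5887; Δt_x=1.0353, Δt_y=3.8637
    x: enter (3,4) at t=0.2899
    x: enter (4,4) at t=1.3252 ← occupied
  → r_2 = 1.3252
beam 3: φ=-45°, α=30°
  dir = (cos 30°, sin 30°) = (0.8660, 0.5000); from cell (2,4)
  next x-line at t=0.3233, next y-line at t=0.6600; Δt_x=1.1547, Δt_y=2.0000
    x: enter (3,4) at t=0.3233
    y: enter (3,5) at t=0.6600
    x: enter (4,5) at t=1.4780
    x: enter (5,5) at t=2.6327 ← occupied
  → r_3 = 2.6327
beam 4: φ=0°, α=75°
  dir = (cos 75°, sin 75°) = (0.2588, 0.9659); from cell (2,4)
  next x-line at t=1.0818, next y-line at t=0.3416; Δt_x=3.8637, Δt_y=1.0353
    y: enter (2,5) at t=0.3416
    x: enter (3,5) at t=1.0818
    y: enter (3,6) at t=1.3769
    y: enter (3,7) at t=2.4122 ← occupied
  → r_4 = 2.4122
beam 5: φ=45°, α=120°
  dir = (cos 120°, sin 120°) = (-0.5000, 0.8660); from cell (2,4)
  next x-line at t=1.4400, next y-line at t=0.3811; Δt_x=2.0000, Δt_y=1.1547
    y: enter (2,5) at t=0.3811
    x: enter (1,5) at t=1.4400
    y: enter (1,6) at t=1.5358
    y: enter (1,7) at t=2.6905 ← occupied
  → r_5 = 2.6905
beam 6: φ=90°, α=165°
  dir = (cos 165°, sin 165°) = (-0.9659, 0.2588); from cell (2,4)
  next x-line at t=0.7454, next y-line at t=1.2750; Δt_x=1.0353, Δt_y=3.8637
    x: enter (1,4) at t=0.7454
    y: enter (1,5) at t=1.2750
    x: enter (0,5) at t=1.7807 ← occupied
  → r_6 = 1.7807
beam 7: φ=135°, α=210°
  dir = (cos 210°, sin 210°) = (-0.8660, -0.5000); from cell (2,4)
  next x-line at t=0.8314, next y-line at t=1.3400; Δt_x=1.1547, Δt_y=2.0000
    x: enter (1,4) at t=0.8314
    y: enter (1,3) at t=1.3400
    x: enter (0,3) at t=1.9861 ← occupied
  → r_7 = 1.9861

ranges = [3.0831, 1.3252, 2.6327, 2.4122, 2.6905, 1.7807, 1.9861]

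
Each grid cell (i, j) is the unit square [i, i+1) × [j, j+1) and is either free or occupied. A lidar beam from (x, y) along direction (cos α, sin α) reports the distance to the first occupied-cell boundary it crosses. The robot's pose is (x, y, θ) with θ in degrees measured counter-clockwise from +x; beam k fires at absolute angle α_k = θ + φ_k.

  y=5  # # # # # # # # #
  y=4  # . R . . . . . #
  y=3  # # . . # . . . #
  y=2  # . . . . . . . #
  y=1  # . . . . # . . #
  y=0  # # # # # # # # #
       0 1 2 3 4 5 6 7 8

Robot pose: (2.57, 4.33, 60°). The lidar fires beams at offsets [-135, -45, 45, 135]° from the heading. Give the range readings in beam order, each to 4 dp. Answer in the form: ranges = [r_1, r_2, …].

ranges = [3.4475, 2.5887, 0.6936, 1.2750]

beam 1: φ=-135°, α=285°
  d=(0.2588,-0.9659)  start (2,4)  tX=1.6614 tY=0.3416  stride 1/|dx|=3.8637 1/|dy|=1.0353
    cross y-line → (2,3), t=0.3416
    cross y-line → (2,2), t=1.3769
    cross x-line → (3,2), t=1.6614
    cross y-line → (3,1), t=2.4122
    cross y-line → (3,0), t=3.4475 (wall)
  → r_1 = 3.4475
beam 2: φ=-45°, α=15°
  d=(0.9659,0.2588)  start (2,4)  tX=0.4452 tY=2.5887  stride 1/|dx|=1.0353 1/|dy|=3.8637
    cross x-line → (3,4), t=0.4452
    cross x-line → (4,4), t=1.4804
    cross x-line → (5,4), t=2.5157
    cross y-line → (5,5), t=2.5887 (wall)
  → r_2 = 2.5887
beam 3: φ=45°, α=105°
  d=(-0.2588,0.9659)  start (2,4)  tX=2.2023 tY=0.6936  stride 1/|dx|=3.8637 1/|dy|=1.0353
    cross y-line → (2,5), t=0.6936 (wall)
  → r_3 = 0.6936
beam 4: φ=135°, α=195°
  d=(-0.9659,-0.2588)  start (2,4)  tX=0.5901 tY=1.2750  stride 1/|dx|=1.0353 1/|dy|=3.8637
    cross x-line → (1,4), t=0.5901
    cross y-line → (1,3), t=1.2750 (wall)
  → r_4 = 1.2750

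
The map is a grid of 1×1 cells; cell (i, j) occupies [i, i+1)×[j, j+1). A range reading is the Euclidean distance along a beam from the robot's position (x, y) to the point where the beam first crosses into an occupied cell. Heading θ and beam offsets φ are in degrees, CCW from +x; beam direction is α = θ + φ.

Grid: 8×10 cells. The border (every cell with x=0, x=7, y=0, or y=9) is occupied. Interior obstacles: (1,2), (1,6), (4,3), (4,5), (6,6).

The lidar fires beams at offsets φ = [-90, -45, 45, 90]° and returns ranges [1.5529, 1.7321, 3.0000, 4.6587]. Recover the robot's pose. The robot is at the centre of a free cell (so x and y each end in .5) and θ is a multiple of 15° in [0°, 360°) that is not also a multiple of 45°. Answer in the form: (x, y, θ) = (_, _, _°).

Candidates: 43 free-cell centres × 16 headings = 688 poses. Raycast each; keep the one whose scan matches to 4 dp.
  (2.5, 1.5, 75°): beam 1 = 1.9319 ≠ 1.5529 ✗
  (6.5, 2.5, 60°): beam 1 = 0.5774 ≠ 1.5529 ✗
  (1.5, 7.5, 255°): beam 1 = 0.5176 ≠ 1.5529 ✗
  (3.5, 7.5, 30°): beam 1 = 1.7321 ≠ 1.5529 ✗
  …
  (2.5, 8.5, 255°): r_1=1.5529, r_2=1.7321, r_3=3.0000, r_4=4.6587 — all match ✓
No second candidate reproduces the full scan.

(x, y, θ) = (2.5, 8.5, 255°)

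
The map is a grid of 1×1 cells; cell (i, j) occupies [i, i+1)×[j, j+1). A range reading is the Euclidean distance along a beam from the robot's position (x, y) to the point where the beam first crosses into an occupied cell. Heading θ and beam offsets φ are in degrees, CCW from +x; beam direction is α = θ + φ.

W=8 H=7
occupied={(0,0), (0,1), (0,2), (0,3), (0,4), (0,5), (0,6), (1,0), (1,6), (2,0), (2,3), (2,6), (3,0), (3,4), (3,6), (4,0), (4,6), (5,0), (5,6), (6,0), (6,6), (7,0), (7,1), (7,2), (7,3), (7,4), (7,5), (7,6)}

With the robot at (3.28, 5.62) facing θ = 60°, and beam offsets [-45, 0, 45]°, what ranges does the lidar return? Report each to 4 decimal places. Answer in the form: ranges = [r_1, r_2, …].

ranges = [1.4682, 0.4388, 0.3934]

beam 1: φ=-45°, α=15°
  direction (0.9659, 0.2588); cell (3,5); t to first gridline: x 0.7454, y 1.4682 (then +1.0353 / +3.8637)
    (4,5) via x @ 0.7454
    (4,6) via y @ 1.4682  # hit
  → r_1 = 1.4682
beam 2: φ=0°, α=60°
  direction (0.5000, 0.8660); cell (3,5); t to first gridline: x 1.4400, y 0.4388 (then +2.0000 / +1.1547)
    (3,6) via y @ 0.4388  # hit
  → r_2 = 0.4388
beam 3: φ=45°, α=105°
  direction (-0.2588, 0.9659); cell (3,5); t to first gridline: x 1.0818, y 0.3934 (then +3.8637 / +1.0353)
    (3,6) via y @ 0.3934  # hit
  → r_3 = 0.3934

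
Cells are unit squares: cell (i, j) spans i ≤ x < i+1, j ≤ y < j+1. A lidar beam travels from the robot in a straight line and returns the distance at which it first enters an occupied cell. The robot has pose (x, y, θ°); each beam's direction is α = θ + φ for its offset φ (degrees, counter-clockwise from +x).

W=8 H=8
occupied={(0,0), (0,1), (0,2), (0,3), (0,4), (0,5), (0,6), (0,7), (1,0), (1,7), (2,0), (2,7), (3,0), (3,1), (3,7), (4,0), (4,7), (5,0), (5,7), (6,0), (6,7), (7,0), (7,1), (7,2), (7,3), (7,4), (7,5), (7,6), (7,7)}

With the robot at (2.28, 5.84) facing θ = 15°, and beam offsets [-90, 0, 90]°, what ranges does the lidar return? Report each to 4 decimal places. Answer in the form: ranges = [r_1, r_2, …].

beam 1: φ=-90°, α=285°
  direction (0.2588, -0.9659); cell (2,5); t to first gridline: x 2.7819, y 0.8696 (then +3.8637 / +1.0353)
    (2,4) via y @ 0.8696
    (2,3) via y @ 1.9049
    (3,3) via x @ 2.7819
    (3,2) via y @ 2.9402
    (3,1) via y @ 3.9755  # hit
  → r_1 = 3.9755
beam 2: φ=0°, α=15°
  direction (0.9659, 0.2588); cell (2,5); t to first gridline: x 0.7454, y 0.6182 (then +1.0353 / +3.8637)
    (2,6) via y @ 0.6182
    (3,6) via x @ 0.7454
    (4,6) via x @ 1.7807
    (5,6) via x @ 2.8160
    (6,6) via x @ 3.8512
    (6,7) via y @ 4.4819  # hit
  → r_2 = 4.4819
beam 3: φ=90°, α=105°
  direction (-0.2588, 0.9659); cell (2,5); t to first gridline: x 1.0818, y 0.1656 (then +3.8637 / +1.0353)
    (2,6) via y @ 0.1656
    (1,6) via x @ 1.0818
    (1,7) via y @ 1.2009  # hit
  → r_3 = 1.2009

ranges = [3.9755, 4.4819, 1.2009]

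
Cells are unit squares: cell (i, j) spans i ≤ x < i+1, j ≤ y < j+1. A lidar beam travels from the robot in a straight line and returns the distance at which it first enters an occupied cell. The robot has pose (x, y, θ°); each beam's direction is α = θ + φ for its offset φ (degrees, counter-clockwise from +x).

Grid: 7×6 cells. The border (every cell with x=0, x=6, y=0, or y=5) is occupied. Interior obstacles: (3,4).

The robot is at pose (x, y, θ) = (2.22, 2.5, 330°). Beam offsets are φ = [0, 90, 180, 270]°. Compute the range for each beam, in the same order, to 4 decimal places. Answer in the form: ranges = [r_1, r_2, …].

ranges = [3.0000, 1.7321, 1.4087, 1.7321]

beam 1: φ=0°, α=330°
  d=(0.8660,-0.5000)  start (2,2)  tX=0.9007 tY=1.0000  stride 1/|dx|=1.1547 1/|dy|=2.0000
    cross x-line → (3,2), t=0.9007
    cross y-line → (3,1), t=1.0000
    cross x-line → (4,1), t=2.0554
    cross y-line → (4,0), t=3.0000 (wall)
  → r_1 = 3.0000
beam 2: φ=90°, α=60°
  d=(0.5000,0.8660)  start (2,2)  tX=1.5600 tY=0.5774  stride 1/|dx|=2.0000 1/|dy|=1.1547
    cross y-line → (2,3), t=0.5774
    cross x-line → (3,3), t=1.5600
    cross y-line → (3,4), t=1.7321 (wall)
  → r_2 = 1.7321
beam 3: φ=180°, α=150°
  d=(-0.8660,0.5000)  start (2,2)  tX=0.2540 tY=1.0000  stride 1/|dx|=1.1547 1/|dy|=2.0000
    cross x-line → (1,2), t=0.2540
    cross y-line → (1,3), t=1.0000
    cross x-line → (0,3), t=1.4087 (wall)
  → r_3 = 1.4087
beam 4: φ=270°, α=240°
  d=(-0.5000,-0.8660)  start (2,2)  tX=0.4400 tY=0.5774  stride 1/|dx|=2.0000 1/|dy|=1.1547
    cross x-line → (1,2), t=0.4400
    cross y-line → (1,1), t=0.5774
    cross y-line → (1,0), t=1.7321 (wall)
  → r_4 = 1.7321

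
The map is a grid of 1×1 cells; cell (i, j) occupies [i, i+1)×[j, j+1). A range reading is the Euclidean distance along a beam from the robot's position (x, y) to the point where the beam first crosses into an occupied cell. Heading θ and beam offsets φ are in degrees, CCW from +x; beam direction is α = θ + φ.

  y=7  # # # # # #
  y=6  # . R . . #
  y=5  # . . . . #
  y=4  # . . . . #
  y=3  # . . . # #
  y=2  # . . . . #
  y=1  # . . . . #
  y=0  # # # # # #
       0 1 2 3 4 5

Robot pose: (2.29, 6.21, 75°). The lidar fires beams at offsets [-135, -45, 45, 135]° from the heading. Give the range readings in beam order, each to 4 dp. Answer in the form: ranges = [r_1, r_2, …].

ranges = [3.4200, 1.5800, 0.9122, 1.4896]

beam 1: φ=-135°, α=300°
  direction (0.5000, -0.8660); cell (2,6); t to first gridline: x 1.4200, y 0.2425 (then +2.0000 / +1.1547)
    (2,5) via y @ 0.2425
    (2,4) via y @ 1.3972
    (3,4) via x @ 1.4200
    (3,3) via y @ 2.5519
    (4,3) via x @ 3.4200  # hit
  → r_1 = 3.4200
beam 2: φ=-45°, α=30°
  direction (0.8660, 0.5000); cell (2,6); t to first gridline: x 0.8198, y 1.5800 (then +1.1547 / +2.0000)
    (3,6) via x @ 0.8198
    (3,7) via y @ 1.5800  # hit
  → r_2 = 1.5800
beam 3: φ=45°, α=120°
  direction (-0.5000, 0.8660); cell (2,6); t to first gridline: x 0.5800, y 0.9122 (then +2.0000 / +1.1547)
    (1,6) via x @ 0.5800
    (1,7) via y @ 0.9122  # hit
  → r_3 = 0.9122
beam 4: φ=135°, α=210°
  direction (-0.8660, -0.5000); cell (2,6); t to first gridline: x 0.3349, y 0.4200 (then +1.1547 / +2.0000)
    (1,6) via x @ 0.3349
    (1,5) via y @ 0.4200
    (0,5) via x @ 1.4896  # hit
  → r_4 = 1.4896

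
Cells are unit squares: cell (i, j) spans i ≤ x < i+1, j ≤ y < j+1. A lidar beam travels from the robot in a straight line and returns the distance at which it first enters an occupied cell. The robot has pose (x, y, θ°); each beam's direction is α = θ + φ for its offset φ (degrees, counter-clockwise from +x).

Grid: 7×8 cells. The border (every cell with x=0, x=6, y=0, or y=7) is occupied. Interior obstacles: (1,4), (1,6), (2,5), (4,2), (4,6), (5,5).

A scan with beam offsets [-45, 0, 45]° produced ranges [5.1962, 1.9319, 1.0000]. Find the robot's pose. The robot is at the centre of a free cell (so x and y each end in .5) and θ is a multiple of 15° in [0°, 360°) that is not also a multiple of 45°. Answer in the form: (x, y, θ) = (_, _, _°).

Candidates: 24 free-cell centres × 16 headings = 384 poses. Raycast each; keep the one whose scan matches to 4 dp.
  (2.5, 3.5, 30°): beam 1 = 1.9319 ≠ 5.1962 ✗
  (1.5, 2.5, 15°): beam 1 = 3.0000 ≠ 5.1962 ✗
  (2.5, 1.5, 255°): beam 1 = 1.0000 ≠ 5.1962 ✗
  (4.5, 3.5, 240°): beam 1 = 3.6235 ≠ 5.1962 ✗
  …
  (5.5, 4.5, 255°): r_1=5.1962, r_2=1.9319, r_3=1.0000 — all match ✓
Only this pose fits every beam.

(x, y, θ) = (5.5, 4.5, 255°)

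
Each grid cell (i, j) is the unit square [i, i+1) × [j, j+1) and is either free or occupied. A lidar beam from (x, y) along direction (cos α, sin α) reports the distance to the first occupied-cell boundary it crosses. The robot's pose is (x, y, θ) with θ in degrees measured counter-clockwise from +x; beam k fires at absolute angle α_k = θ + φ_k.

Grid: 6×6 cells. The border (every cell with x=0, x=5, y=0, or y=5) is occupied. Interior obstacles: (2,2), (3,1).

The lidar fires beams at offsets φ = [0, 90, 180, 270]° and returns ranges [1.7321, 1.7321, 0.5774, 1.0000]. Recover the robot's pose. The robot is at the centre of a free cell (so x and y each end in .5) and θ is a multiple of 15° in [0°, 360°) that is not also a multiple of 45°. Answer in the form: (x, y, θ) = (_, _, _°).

Candidates: 14 free-cell centres × 16 headings = 224 poses. Raycast each; keep the one whose scan matches to 4 dp.
  (1.5, 1.5, 30°): beam 1 = 1.0000 ≠ 1.7321 ✗
  (3.5, 4.5, 60°): beam 1 = 0.5774 ≠ 1.7321 ✗
  (4.5, 3.5, 255°): beam 1 = 1.9319 ≠ 1.7321 ✗
  (4.5, 1.5, 60°): beam 1 = 1.0000 ≠ 1.7321 ✗
  (2.5, 3.5, 195°): beam 1 = 1.5529 ≠ 1.7321 ✗
  …
  (3.5, 4.5, 240°): r_1=1.7321, r_2=1.7321, r_3=0.5774, r_4=1.0000 — all match ✓
Unique over the lattice → pose = (3.5, 4.5, 240°).

(x, y, θ) = (3.5, 4.5, 240°)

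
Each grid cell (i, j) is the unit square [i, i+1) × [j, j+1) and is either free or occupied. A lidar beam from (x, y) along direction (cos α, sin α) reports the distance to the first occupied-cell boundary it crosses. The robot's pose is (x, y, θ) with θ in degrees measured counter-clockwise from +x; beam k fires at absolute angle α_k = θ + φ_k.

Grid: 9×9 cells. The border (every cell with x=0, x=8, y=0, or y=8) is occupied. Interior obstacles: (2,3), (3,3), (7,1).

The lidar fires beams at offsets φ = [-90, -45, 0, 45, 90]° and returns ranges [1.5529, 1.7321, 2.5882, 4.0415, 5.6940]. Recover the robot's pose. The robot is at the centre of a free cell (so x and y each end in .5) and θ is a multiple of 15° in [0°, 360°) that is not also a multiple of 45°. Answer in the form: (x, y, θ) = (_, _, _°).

(x, y, θ) = (4.5, 2.5, 345°)

The pose lattice has 46·16 = 736 candidates. Test each by forward raycasting.
  (4.5, 2.5, 330°): beam 1 = 1.7321 ≠ 1.5529 ✗
  (4.5, 1.5, 330°): beam 1 = 0.5774 ≠ 1.5529 ✗
  (3.5, 4.5, 15°): beam 1 = 0.5176 ≠ 1.5529 ✗
  (7.5, 5.5, 165°): beam 1 = 1.9319 ≠ 1.5529 ✗
  …
  (4.5, 2.5, 345°): r_1=1.5529, r_2=1.7321, r_3=2.5882, r_4=4.0415, r_5=5.6940 — all match ✓
No second candidate reproduces the full scan.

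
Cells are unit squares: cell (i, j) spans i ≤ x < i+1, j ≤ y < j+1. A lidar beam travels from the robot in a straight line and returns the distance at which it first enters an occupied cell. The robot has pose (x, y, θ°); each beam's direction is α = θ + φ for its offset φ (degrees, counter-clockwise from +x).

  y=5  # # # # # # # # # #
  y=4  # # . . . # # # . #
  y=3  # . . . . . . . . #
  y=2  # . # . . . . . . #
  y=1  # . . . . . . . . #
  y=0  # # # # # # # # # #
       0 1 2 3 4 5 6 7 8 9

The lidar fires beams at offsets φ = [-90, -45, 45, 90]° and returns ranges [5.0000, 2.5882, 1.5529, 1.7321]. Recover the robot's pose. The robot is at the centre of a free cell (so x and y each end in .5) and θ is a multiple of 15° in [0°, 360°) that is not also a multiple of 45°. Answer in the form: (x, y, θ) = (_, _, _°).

Enumerate (i+0.5, j+0.5, θ) over the 27 free cells and 16 admissible headings. For each, cast all 4 beams and compare to the given ranges.
  (2.5, 1.5, 30°): beam 1 = 0.5774 ≠ 5.0000 ✗
  (2.5, 3.5, 285°): beam 1 = 1.5529 ≠ 5.0000 ✗
  (1.5, 2.5, 210°): beam 1 = 1.0000 ≠ 5.0000 ✗
  …
  (7.5, 3.5, 300°): r_1=5.0000, r_2=2.5882, r_3=1.5529, r_4=1.7321 — all match ✓
Unique over the lattice → pose = (7.5, 3.5, 300°).

(x, y, θ) = (7.5, 3.5, 300°)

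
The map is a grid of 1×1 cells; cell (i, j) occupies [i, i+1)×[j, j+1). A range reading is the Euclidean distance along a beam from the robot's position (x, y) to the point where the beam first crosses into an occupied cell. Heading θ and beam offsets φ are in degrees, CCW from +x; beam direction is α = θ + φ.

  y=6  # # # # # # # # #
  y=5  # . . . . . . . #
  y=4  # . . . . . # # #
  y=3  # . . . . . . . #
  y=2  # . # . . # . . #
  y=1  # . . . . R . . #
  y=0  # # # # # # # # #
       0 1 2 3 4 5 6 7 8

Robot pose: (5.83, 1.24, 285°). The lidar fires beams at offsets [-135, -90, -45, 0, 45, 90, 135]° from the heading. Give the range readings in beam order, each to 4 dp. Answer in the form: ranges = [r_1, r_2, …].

ranges = [3.2678, 0.9273, 0.2771, 0.2485, 0.4800, 2.2465, 3.1870]

beam 1: φ=-135°, α=150°
  dir = (cos 150°, sin 150°) = (-0.8660, 0.5000); from cell (5,1)
  next x-line at t=0.9584, next y-line at t=1.5200; Δt_x=1.1547, Δt_y=2.0000
    x: enter (4,1) at t=0.9584
    y: enter (4,2) at t=1.5200
    x: enter (3,2) at t=2.1131
    x: enter (2,2) at t=3.2678 ← occupied
  → r_1 = 3.2678
beam 2: φ=-90°, α=195°
  dir = (cos 195°, sin 195°) = (-0.9659, -0.2588); from cell (5,1)
  next x-line at t=0.8593, next y-line at t=0.9273; Δt_x=1.0353, Δt_y=3.8637
    x: enter (4,1) at t=0.8593
    y: enter (4,0) at t=0.9273 ← occupied
  → r_2 = 0.9273
beam 3: φ=-45°, α=240°
  dir = (cos 240°, sin 240°) = (-0.5000, -0.8660); from cell (5,1)
  next x-line at t=1.6600, next y-line at t=0.2771; Δt_x=2.0000, Δt_y=1.1547
    y: enter (5,0) at t=0.2771 ← occupied
  → r_3 = 0.2771
beam 4: φ=0°, α=285°
  dir = (cos 285°, sin 285°) = (0.2588, -0.9659); from cell (5,1)
  next x-line at t=0.6568, next y-line at t=0.2485; Δt_x=3.8637, Δt_y=1.0353
    y: enter (5,0) at t=0.2485 ← occupied
  → r_4 = 0.2485
beam 5: φ=45°, α=330°
  dir = (cos 330°, sin 330°) = (0.8660, -0.5000); from cell (5,1)
  next x-line at t=0.1963, next y-line at t=0.4800; Δt_x=1.1547, Δt_y=2.0000
    x: enter (6,1) at t=0.1963
    y: enter (6,0) at t=0.4800 ← occupied
  → r_5 = 0.4800
beam 6: φ=90°, α=15°
  dir = (cos 15°, sin 15°) = (0.9659, 0.2588); from cell (5,1)
  next x-line at t=0.1760, next y-line at t=2.9364; Δt_x=1.0353, Δt_y=3.8637
    x: enter (6,1) at t=0.1760
    x: enter (7,1) at t=1.2113
    x: enter (8,1) at t=2.2465 ← occupied
  → r_6 = 2.2465
beam 7: φ=135°, α=60°
  dir = (cos 60°, sin 60°) = (0.5000, 0.8660); from cell (5,1)
  next x-line at t=0.3400, next y-line at t=0.8776; Δt_x=2.0000, Δt_y=1.1547
    x: enter (6,1) at t=0.3400
    y: enter (6,2) at t=0.8776
    y: enter (6,3) at t=2.0323
    x: enter (7,3) at t=2.3400
    y: enter (7,4) at t=3.1870 ← occupied
  → r_7 = 3.1870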